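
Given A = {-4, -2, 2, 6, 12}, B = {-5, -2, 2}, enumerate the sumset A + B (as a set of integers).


A + B = {a + b : a ∈ A, b ∈ B}.
Enumerate all |A|·|B| = 5·3 = 15 pairs (a, b) and collect distinct sums.
a = -4: -4+-5=-9, -4+-2=-6, -4+2=-2
a = -2: -2+-5=-7, -2+-2=-4, -2+2=0
a = 2: 2+-5=-3, 2+-2=0, 2+2=4
a = 6: 6+-5=1, 6+-2=4, 6+2=8
a = 12: 12+-5=7, 12+-2=10, 12+2=14
Collecting distinct sums: A + B = {-9, -7, -6, -4, -3, -2, 0, 1, 4, 7, 8, 10, 14}
|A + B| = 13

A + B = {-9, -7, -6, -4, -3, -2, 0, 1, 4, 7, 8, 10, 14}


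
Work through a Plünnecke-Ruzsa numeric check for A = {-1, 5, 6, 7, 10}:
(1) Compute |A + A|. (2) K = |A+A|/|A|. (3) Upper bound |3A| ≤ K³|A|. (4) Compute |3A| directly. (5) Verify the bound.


|A| = 5.
Step 1: Compute A + A by enumerating all 25 pairs.
A + A = {-2, 4, 5, 6, 9, 10, 11, 12, 13, 14, 15, 16, 17, 20}, so |A + A| = 14.
Step 2: Doubling constant K = |A + A|/|A| = 14/5 = 14/5 ≈ 2.8000.
Step 3: Plünnecke-Ruzsa gives |3A| ≤ K³·|A| = (2.8000)³ · 5 ≈ 109.7600.
Step 4: Compute 3A = A + A + A directly by enumerating all triples (a,b,c) ∈ A³; |3A| = 25.
Step 5: Check 25 ≤ 109.7600? Yes ✓.

K = 14/5, Plünnecke-Ruzsa bound K³|A| ≈ 109.7600, |3A| = 25, inequality holds.


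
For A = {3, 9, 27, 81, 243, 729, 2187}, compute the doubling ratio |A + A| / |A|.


|A| = 7.
Compute A + A by enumerating all 49 pairs.
A + A = {6, 12, 18, 30, 36, 54, 84, 90, 108, 162, 246, 252, 270, 324, 486, 732, 738, 756, 810, 972, 1458, 2190, 2196, 2214, 2268, 2430, 2916, 4374}, so |A + A| = 28.
K = |A + A| / |A| = 28/7 = 4/1 ≈ 4.0000.
Reference: AP of size 7 gives K = 13/7 ≈ 1.8571; a fully generic set of size 7 gives K ≈ 4.0000.

|A| = 7, |A + A| = 28, K = 28/7 = 4/1.


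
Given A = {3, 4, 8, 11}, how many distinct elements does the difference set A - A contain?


A - A = {a - a' : a, a' ∈ A}; |A| = 4.
Bounds: 2|A|-1 ≤ |A - A| ≤ |A|² - |A| + 1, i.e. 7 ≤ |A - A| ≤ 13.
Note: 0 ∈ A - A always (from a - a). The set is symmetric: if d ∈ A - A then -d ∈ A - A.
Enumerate nonzero differences d = a - a' with a > a' (then include -d):
Positive differences: {1, 3, 4, 5, 7, 8}
Full difference set: {0} ∪ (positive diffs) ∪ (negative diffs).
|A - A| = 1 + 2·6 = 13 (matches direct enumeration: 13).

|A - A| = 13


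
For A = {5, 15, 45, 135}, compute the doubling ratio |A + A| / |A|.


|A| = 4.
Compute A + A by enumerating all 16 pairs.
A + A = {10, 20, 30, 50, 60, 90, 140, 150, 180, 270}, so |A + A| = 10.
K = |A + A| / |A| = 10/4 = 5/2 ≈ 2.5000.
Reference: AP of size 4 gives K = 7/4 ≈ 1.7500; a fully generic set of size 4 gives K ≈ 2.5000.

|A| = 4, |A + A| = 10, K = 10/4 = 5/2.


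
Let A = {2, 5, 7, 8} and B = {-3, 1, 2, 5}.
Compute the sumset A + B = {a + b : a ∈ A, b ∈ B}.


A + B = {a + b : a ∈ A, b ∈ B}.
Enumerate all |A|·|B| = 4·4 = 16 pairs (a, b) and collect distinct sums.
a = 2: 2+-3=-1, 2+1=3, 2+2=4, 2+5=7
a = 5: 5+-3=2, 5+1=6, 5+2=7, 5+5=10
a = 7: 7+-3=4, 7+1=8, 7+2=9, 7+5=12
a = 8: 8+-3=5, 8+1=9, 8+2=10, 8+5=13
Collecting distinct sums: A + B = {-1, 2, 3, 4, 5, 6, 7, 8, 9, 10, 12, 13}
|A + B| = 12

A + B = {-1, 2, 3, 4, 5, 6, 7, 8, 9, 10, 12, 13}


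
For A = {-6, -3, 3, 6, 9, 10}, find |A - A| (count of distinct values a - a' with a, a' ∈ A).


A - A = {a - a' : a, a' ∈ A}; |A| = 6.
Bounds: 2|A|-1 ≤ |A - A| ≤ |A|² - |A| + 1, i.e. 11 ≤ |A - A| ≤ 31.
Note: 0 ∈ A - A always (from a - a). The set is symmetric: if d ∈ A - A then -d ∈ A - A.
Enumerate nonzero differences d = a - a' with a > a' (then include -d):
Positive differences: {1, 3, 4, 6, 7, 9, 12, 13, 15, 16}
Full difference set: {0} ∪ (positive diffs) ∪ (negative diffs).
|A - A| = 1 + 2·10 = 21 (matches direct enumeration: 21).

|A - A| = 21


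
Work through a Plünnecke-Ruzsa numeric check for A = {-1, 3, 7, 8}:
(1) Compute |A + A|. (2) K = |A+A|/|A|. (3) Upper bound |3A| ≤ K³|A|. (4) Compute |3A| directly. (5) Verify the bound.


|A| = 4.
Step 1: Compute A + A by enumerating all 16 pairs.
A + A = {-2, 2, 6, 7, 10, 11, 14, 15, 16}, so |A + A| = 9.
Step 2: Doubling constant K = |A + A|/|A| = 9/4 = 9/4 ≈ 2.2500.
Step 3: Plünnecke-Ruzsa gives |3A| ≤ K³·|A| = (2.2500)³ · 4 ≈ 45.5625.
Step 4: Compute 3A = A + A + A directly by enumerating all triples (a,b,c) ∈ A³; |3A| = 16.
Step 5: Check 16 ≤ 45.5625? Yes ✓.

K = 9/4, Plünnecke-Ruzsa bound K³|A| ≈ 45.5625, |3A| = 16, inequality holds.


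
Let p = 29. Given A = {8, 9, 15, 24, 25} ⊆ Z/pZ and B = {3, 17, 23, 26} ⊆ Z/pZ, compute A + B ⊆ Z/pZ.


Work in Z/29Z: reduce every sum a + b modulo 29.
Enumerate all 20 pairs:
a = 8: 8+3=11, 8+17=25, 8+23=2, 8+26=5
a = 9: 9+3=12, 9+17=26, 9+23=3, 9+26=6
a = 15: 15+3=18, 15+17=3, 15+23=9, 15+26=12
a = 24: 24+3=27, 24+17=12, 24+23=18, 24+26=21
a = 25: 25+3=28, 25+17=13, 25+23=19, 25+26=22
Distinct residues collected: {2, 3, 5, 6, 9, 11, 12, 13, 18, 19, 21, 22, 25, 26, 27, 28}
|A + B| = 16 (out of 29 total residues).

A + B = {2, 3, 5, 6, 9, 11, 12, 13, 18, 19, 21, 22, 25, 26, 27, 28}


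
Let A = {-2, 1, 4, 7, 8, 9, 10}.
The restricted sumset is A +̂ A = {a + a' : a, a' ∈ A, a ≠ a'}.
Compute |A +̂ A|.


Restricted sumset: A +̂ A = {a + a' : a ∈ A, a' ∈ A, a ≠ a'}.
Equivalently, take A + A and drop any sum 2a that is achievable ONLY as a + a for a ∈ A (i.e. sums representable only with equal summands).
Enumerate pairs (a, a') with a < a' (symmetric, so each unordered pair gives one sum; this covers all a ≠ a'):
  -2 + 1 = -1
  -2 + 4 = 2
  -2 + 7 = 5
  -2 + 8 = 6
  -2 + 9 = 7
  -2 + 10 = 8
  1 + 4 = 5
  1 + 7 = 8
  1 + 8 = 9
  1 + 9 = 10
  1 + 10 = 11
  4 + 7 = 11
  4 + 8 = 12
  4 + 9 = 13
  4 + 10 = 14
  7 + 8 = 15
  7 + 9 = 16
  7 + 10 = 17
  8 + 9 = 17
  8 + 10 = 18
  9 + 10 = 19
Collected distinct sums: {-1, 2, 5, 6, 7, 8, 9, 10, 11, 12, 13, 14, 15, 16, 17, 18, 19}
|A +̂ A| = 17
(Reference bound: |A +̂ A| ≥ 2|A| - 3 for |A| ≥ 2, with |A| = 7 giving ≥ 11.)

|A +̂ A| = 17


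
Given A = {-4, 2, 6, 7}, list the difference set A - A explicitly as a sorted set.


A - A = {a - a' : a, a' ∈ A}.
Compute a - a' for each ordered pair (a, a'):
a = -4: -4--4=0, -4-2=-6, -4-6=-10, -4-7=-11
a = 2: 2--4=6, 2-2=0, 2-6=-4, 2-7=-5
a = 6: 6--4=10, 6-2=4, 6-6=0, 6-7=-1
a = 7: 7--4=11, 7-2=5, 7-6=1, 7-7=0
Collecting distinct values (and noting 0 appears from a-a):
A - A = {-11, -10, -6, -5, -4, -1, 0, 1, 4, 5, 6, 10, 11}
|A - A| = 13

A - A = {-11, -10, -6, -5, -4, -1, 0, 1, 4, 5, 6, 10, 11}


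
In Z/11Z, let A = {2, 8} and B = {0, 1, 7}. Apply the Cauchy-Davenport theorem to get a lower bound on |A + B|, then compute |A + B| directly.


Cauchy-Davenport: |A + B| ≥ min(p, |A| + |B| - 1) for A, B nonempty in Z/pZ.
|A| = 2, |B| = 3, p = 11.
CD lower bound = min(11, 2 + 3 - 1) = min(11, 4) = 4.
Compute A + B mod 11 directly:
a = 2: 2+0=2, 2+1=3, 2+7=9
a = 8: 8+0=8, 8+1=9, 8+7=4
A + B = {2, 3, 4, 8, 9}, so |A + B| = 5.
Verify: 5 ≥ 4? Yes ✓.

CD lower bound = 4, actual |A + B| = 5.


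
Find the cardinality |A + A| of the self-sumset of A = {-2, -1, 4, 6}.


A + A = {a + a' : a, a' ∈ A}; |A| = 4.
General bounds: 2|A| - 1 ≤ |A + A| ≤ |A|(|A|+1)/2, i.e. 7 ≤ |A + A| ≤ 10.
Lower bound 2|A|-1 is attained iff A is an arithmetic progression.
Enumerate sums a + a' for a ≤ a' (symmetric, so this suffices):
a = -2: -2+-2=-4, -2+-1=-3, -2+4=2, -2+6=4
a = -1: -1+-1=-2, -1+4=3, -1+6=5
a = 4: 4+4=8, 4+6=10
a = 6: 6+6=12
Distinct sums: {-4, -3, -2, 2, 3, 4, 5, 8, 10, 12}
|A + A| = 10

|A + A| = 10


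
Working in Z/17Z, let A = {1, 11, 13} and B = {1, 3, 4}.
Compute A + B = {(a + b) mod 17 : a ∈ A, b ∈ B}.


Work in Z/17Z: reduce every sum a + b modulo 17.
Enumerate all 9 pairs:
a = 1: 1+1=2, 1+3=4, 1+4=5
a = 11: 11+1=12, 11+3=14, 11+4=15
a = 13: 13+1=14, 13+3=16, 13+4=0
Distinct residues collected: {0, 2, 4, 5, 12, 14, 15, 16}
|A + B| = 8 (out of 17 total residues).

A + B = {0, 2, 4, 5, 12, 14, 15, 16}


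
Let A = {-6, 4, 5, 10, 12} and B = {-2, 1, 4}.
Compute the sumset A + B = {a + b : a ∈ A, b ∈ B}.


A + B = {a + b : a ∈ A, b ∈ B}.
Enumerate all |A|·|B| = 5·3 = 15 pairs (a, b) and collect distinct sums.
a = -6: -6+-2=-8, -6+1=-5, -6+4=-2
a = 4: 4+-2=2, 4+1=5, 4+4=8
a = 5: 5+-2=3, 5+1=6, 5+4=9
a = 10: 10+-2=8, 10+1=11, 10+4=14
a = 12: 12+-2=10, 12+1=13, 12+4=16
Collecting distinct sums: A + B = {-8, -5, -2, 2, 3, 5, 6, 8, 9, 10, 11, 13, 14, 16}
|A + B| = 14

A + B = {-8, -5, -2, 2, 3, 5, 6, 8, 9, 10, 11, 13, 14, 16}


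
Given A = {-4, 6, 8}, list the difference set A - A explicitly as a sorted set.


A - A = {a - a' : a, a' ∈ A}.
Compute a - a' for each ordered pair (a, a'):
a = -4: -4--4=0, -4-6=-10, -4-8=-12
a = 6: 6--4=10, 6-6=0, 6-8=-2
a = 8: 8--4=12, 8-6=2, 8-8=0
Collecting distinct values (and noting 0 appears from a-a):
A - A = {-12, -10, -2, 0, 2, 10, 12}
|A - A| = 7

A - A = {-12, -10, -2, 0, 2, 10, 12}


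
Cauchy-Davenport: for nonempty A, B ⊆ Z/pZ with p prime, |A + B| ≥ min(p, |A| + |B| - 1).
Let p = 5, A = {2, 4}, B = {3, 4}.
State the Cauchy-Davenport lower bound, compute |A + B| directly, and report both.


Cauchy-Davenport: |A + B| ≥ min(p, |A| + |B| - 1) for A, B nonempty in Z/pZ.
|A| = 2, |B| = 2, p = 5.
CD lower bound = min(5, 2 + 2 - 1) = min(5, 3) = 3.
Compute A + B mod 5 directly:
a = 2: 2+3=0, 2+4=1
a = 4: 4+3=2, 4+4=3
A + B = {0, 1, 2, 3}, so |A + B| = 4.
Verify: 4 ≥ 3? Yes ✓.

CD lower bound = 3, actual |A + B| = 4.


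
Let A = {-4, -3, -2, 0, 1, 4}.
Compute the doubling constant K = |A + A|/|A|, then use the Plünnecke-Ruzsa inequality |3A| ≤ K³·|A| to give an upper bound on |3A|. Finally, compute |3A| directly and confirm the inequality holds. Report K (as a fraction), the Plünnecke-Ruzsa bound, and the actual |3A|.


|A| = 6.
Step 1: Compute A + A by enumerating all 36 pairs.
A + A = {-8, -7, -6, -5, -4, -3, -2, -1, 0, 1, 2, 4, 5, 8}, so |A + A| = 14.
Step 2: Doubling constant K = |A + A|/|A| = 14/6 = 14/6 ≈ 2.3333.
Step 3: Plünnecke-Ruzsa gives |3A| ≤ K³·|A| = (2.3333)³ · 6 ≈ 76.2222.
Step 4: Compute 3A = A + A + A directly by enumerating all triples (a,b,c) ∈ A³; |3A| = 22.
Step 5: Check 22 ≤ 76.2222? Yes ✓.

K = 14/6, Plünnecke-Ruzsa bound K³|A| ≈ 76.2222, |3A| = 22, inequality holds.


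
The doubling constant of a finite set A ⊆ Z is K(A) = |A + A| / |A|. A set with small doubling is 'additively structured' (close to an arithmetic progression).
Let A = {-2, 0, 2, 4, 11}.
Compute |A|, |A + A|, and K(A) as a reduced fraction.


|A| = 5.
Compute A + A by enumerating all 25 pairs.
A + A = {-4, -2, 0, 2, 4, 6, 8, 9, 11, 13, 15, 22}, so |A + A| = 12.
K = |A + A| / |A| = 12/5 (already in lowest terms) ≈ 2.4000.
Reference: AP of size 5 gives K = 9/5 ≈ 1.8000; a fully generic set of size 5 gives K ≈ 3.0000.

|A| = 5, |A + A| = 12, K = 12/5.


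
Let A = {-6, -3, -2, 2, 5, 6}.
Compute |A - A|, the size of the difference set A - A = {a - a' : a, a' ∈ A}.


A - A = {a - a' : a, a' ∈ A}; |A| = 6.
Bounds: 2|A|-1 ≤ |A - A| ≤ |A|² - |A| + 1, i.e. 11 ≤ |A - A| ≤ 31.
Note: 0 ∈ A - A always (from a - a). The set is symmetric: if d ∈ A - A then -d ∈ A - A.
Enumerate nonzero differences d = a - a' with a > a' (then include -d):
Positive differences: {1, 3, 4, 5, 7, 8, 9, 11, 12}
Full difference set: {0} ∪ (positive diffs) ∪ (negative diffs).
|A - A| = 1 + 2·9 = 19 (matches direct enumeration: 19).

|A - A| = 19


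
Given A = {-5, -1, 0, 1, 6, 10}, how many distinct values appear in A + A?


A + A = {a + a' : a, a' ∈ A}; |A| = 6.
General bounds: 2|A| - 1 ≤ |A + A| ≤ |A|(|A|+1)/2, i.e. 11 ≤ |A + A| ≤ 21.
Lower bound 2|A|-1 is attained iff A is an arithmetic progression.
Enumerate sums a + a' for a ≤ a' (symmetric, so this suffices):
a = -5: -5+-5=-10, -5+-1=-6, -5+0=-5, -5+1=-4, -5+6=1, -5+10=5
a = -1: -1+-1=-2, -1+0=-1, -1+1=0, -1+6=5, -1+10=9
a = 0: 0+0=0, 0+1=1, 0+6=6, 0+10=10
a = 1: 1+1=2, 1+6=7, 1+10=11
a = 6: 6+6=12, 6+10=16
a = 10: 10+10=20
Distinct sums: {-10, -6, -5, -4, -2, -1, 0, 1, 2, 5, 6, 7, 9, 10, 11, 12, 16, 20}
|A + A| = 18

|A + A| = 18


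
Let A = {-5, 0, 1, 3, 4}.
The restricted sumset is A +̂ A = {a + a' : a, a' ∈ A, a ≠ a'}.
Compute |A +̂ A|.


Restricted sumset: A +̂ A = {a + a' : a ∈ A, a' ∈ A, a ≠ a'}.
Equivalently, take A + A and drop any sum 2a that is achievable ONLY as a + a for a ∈ A (i.e. sums representable only with equal summands).
Enumerate pairs (a, a') with a < a' (symmetric, so each unordered pair gives one sum; this covers all a ≠ a'):
  -5 + 0 = -5
  -5 + 1 = -4
  -5 + 3 = -2
  -5 + 4 = -1
  0 + 1 = 1
  0 + 3 = 3
  0 + 4 = 4
  1 + 3 = 4
  1 + 4 = 5
  3 + 4 = 7
Collected distinct sums: {-5, -4, -2, -1, 1, 3, 4, 5, 7}
|A +̂ A| = 9
(Reference bound: |A +̂ A| ≥ 2|A| - 3 for |A| ≥ 2, with |A| = 5 giving ≥ 7.)

|A +̂ A| = 9


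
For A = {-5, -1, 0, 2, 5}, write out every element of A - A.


A - A = {a - a' : a, a' ∈ A}.
Compute a - a' for each ordered pair (a, a'):
a = -5: -5--5=0, -5--1=-4, -5-0=-5, -5-2=-7, -5-5=-10
a = -1: -1--5=4, -1--1=0, -1-0=-1, -1-2=-3, -1-5=-6
a = 0: 0--5=5, 0--1=1, 0-0=0, 0-2=-2, 0-5=-5
a = 2: 2--5=7, 2--1=3, 2-0=2, 2-2=0, 2-5=-3
a = 5: 5--5=10, 5--1=6, 5-0=5, 5-2=3, 5-5=0
Collecting distinct values (and noting 0 appears from a-a):
A - A = {-10, -7, -6, -5, -4, -3, -2, -1, 0, 1, 2, 3, 4, 5, 6, 7, 10}
|A - A| = 17

A - A = {-10, -7, -6, -5, -4, -3, -2, -1, 0, 1, 2, 3, 4, 5, 6, 7, 10}


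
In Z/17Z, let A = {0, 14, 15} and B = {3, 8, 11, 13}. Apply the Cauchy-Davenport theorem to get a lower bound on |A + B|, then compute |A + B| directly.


Cauchy-Davenport: |A + B| ≥ min(p, |A| + |B| - 1) for A, B nonempty in Z/pZ.
|A| = 3, |B| = 4, p = 17.
CD lower bound = min(17, 3 + 4 - 1) = min(17, 6) = 6.
Compute A + B mod 17 directly:
a = 0: 0+3=3, 0+8=8, 0+11=11, 0+13=13
a = 14: 14+3=0, 14+8=5, 14+11=8, 14+13=10
a = 15: 15+3=1, 15+8=6, 15+11=9, 15+13=11
A + B = {0, 1, 3, 5, 6, 8, 9, 10, 11, 13}, so |A + B| = 10.
Verify: 10 ≥ 6? Yes ✓.

CD lower bound = 6, actual |A + B| = 10.


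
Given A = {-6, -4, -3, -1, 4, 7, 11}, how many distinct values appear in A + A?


A + A = {a + a' : a, a' ∈ A}; |A| = 7.
General bounds: 2|A| - 1 ≤ |A + A| ≤ |A|(|A|+1)/2, i.e. 13 ≤ |A + A| ≤ 28.
Lower bound 2|A|-1 is attained iff A is an arithmetic progression.
Enumerate sums a + a' for a ≤ a' (symmetric, so this suffices):
a = -6: -6+-6=-12, -6+-4=-10, -6+-3=-9, -6+-1=-7, -6+4=-2, -6+7=1, -6+11=5
a = -4: -4+-4=-8, -4+-3=-7, -4+-1=-5, -4+4=0, -4+7=3, -4+11=7
a = -3: -3+-3=-6, -3+-1=-4, -3+4=1, -3+7=4, -3+11=8
a = -1: -1+-1=-2, -1+4=3, -1+7=6, -1+11=10
a = 4: 4+4=8, 4+7=11, 4+11=15
a = 7: 7+7=14, 7+11=18
a = 11: 11+11=22
Distinct sums: {-12, -10, -9, -8, -7, -6, -5, -4, -2, 0, 1, 3, 4, 5, 6, 7, 8, 10, 11, 14, 15, 18, 22}
|A + A| = 23

|A + A| = 23


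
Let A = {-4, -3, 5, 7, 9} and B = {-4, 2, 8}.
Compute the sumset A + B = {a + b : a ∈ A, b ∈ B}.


A + B = {a + b : a ∈ A, b ∈ B}.
Enumerate all |A|·|B| = 5·3 = 15 pairs (a, b) and collect distinct sums.
a = -4: -4+-4=-8, -4+2=-2, -4+8=4
a = -3: -3+-4=-7, -3+2=-1, -3+8=5
a = 5: 5+-4=1, 5+2=7, 5+8=13
a = 7: 7+-4=3, 7+2=9, 7+8=15
a = 9: 9+-4=5, 9+2=11, 9+8=17
Collecting distinct sums: A + B = {-8, -7, -2, -1, 1, 3, 4, 5, 7, 9, 11, 13, 15, 17}
|A + B| = 14

A + B = {-8, -7, -2, -1, 1, 3, 4, 5, 7, 9, 11, 13, 15, 17}


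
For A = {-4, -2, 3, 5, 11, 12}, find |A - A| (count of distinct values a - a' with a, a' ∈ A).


A - A = {a - a' : a, a' ∈ A}; |A| = 6.
Bounds: 2|A|-1 ≤ |A - A| ≤ |A|² - |A| + 1, i.e. 11 ≤ |A - A| ≤ 31.
Note: 0 ∈ A - A always (from a - a). The set is symmetric: if d ∈ A - A then -d ∈ A - A.
Enumerate nonzero differences d = a - a' with a > a' (then include -d):
Positive differences: {1, 2, 5, 6, 7, 8, 9, 13, 14, 15, 16}
Full difference set: {0} ∪ (positive diffs) ∪ (negative diffs).
|A - A| = 1 + 2·11 = 23 (matches direct enumeration: 23).

|A - A| = 23


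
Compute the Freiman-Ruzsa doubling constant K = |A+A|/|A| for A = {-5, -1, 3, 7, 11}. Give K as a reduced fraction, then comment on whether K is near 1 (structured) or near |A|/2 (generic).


|A| = 5.
Compute A + A by enumerating all 25 pairs.
A + A = {-10, -6, -2, 2, 6, 10, 14, 18, 22}, so |A + A| = 9.
K = |A + A| / |A| = 9/5 (already in lowest terms) ≈ 1.8000.
Reference: AP of size 5 gives K = 9/5 ≈ 1.8000; a fully generic set of size 5 gives K ≈ 3.0000.

|A| = 5, |A + A| = 9, K = 9/5.


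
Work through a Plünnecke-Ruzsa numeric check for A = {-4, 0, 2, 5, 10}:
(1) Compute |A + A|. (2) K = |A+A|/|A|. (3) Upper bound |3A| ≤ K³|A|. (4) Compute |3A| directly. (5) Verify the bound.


|A| = 5.
Step 1: Compute A + A by enumerating all 25 pairs.
A + A = {-8, -4, -2, 0, 1, 2, 4, 5, 6, 7, 10, 12, 15, 20}, so |A + A| = 14.
Step 2: Doubling constant K = |A + A|/|A| = 14/5 = 14/5 ≈ 2.8000.
Step 3: Plünnecke-Ruzsa gives |3A| ≤ K³·|A| = (2.8000)³ · 5 ≈ 109.7600.
Step 4: Compute 3A = A + A + A directly by enumerating all triples (a,b,c) ∈ A³; |3A| = 27.
Step 5: Check 27 ≤ 109.7600? Yes ✓.

K = 14/5, Plünnecke-Ruzsa bound K³|A| ≈ 109.7600, |3A| = 27, inequality holds.


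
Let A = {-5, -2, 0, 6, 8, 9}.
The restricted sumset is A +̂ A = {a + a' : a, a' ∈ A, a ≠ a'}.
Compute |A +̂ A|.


Restricted sumset: A +̂ A = {a + a' : a ∈ A, a' ∈ A, a ≠ a'}.
Equivalently, take A + A and drop any sum 2a that is achievable ONLY as a + a for a ∈ A (i.e. sums representable only with equal summands).
Enumerate pairs (a, a') with a < a' (symmetric, so each unordered pair gives one sum; this covers all a ≠ a'):
  -5 + -2 = -7
  -5 + 0 = -5
  -5 + 6 = 1
  -5 + 8 = 3
  -5 + 9 = 4
  -2 + 0 = -2
  -2 + 6 = 4
  -2 + 8 = 6
  -2 + 9 = 7
  0 + 6 = 6
  0 + 8 = 8
  0 + 9 = 9
  6 + 8 = 14
  6 + 9 = 15
  8 + 9 = 17
Collected distinct sums: {-7, -5, -2, 1, 3, 4, 6, 7, 8, 9, 14, 15, 17}
|A +̂ A| = 13
(Reference bound: |A +̂ A| ≥ 2|A| - 3 for |A| ≥ 2, with |A| = 6 giving ≥ 9.)

|A +̂ A| = 13


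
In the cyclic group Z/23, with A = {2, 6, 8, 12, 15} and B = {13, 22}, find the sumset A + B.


Work in Z/23Z: reduce every sum a + b modulo 23.
Enumerate all 10 pairs:
a = 2: 2+13=15, 2+22=1
a = 6: 6+13=19, 6+22=5
a = 8: 8+13=21, 8+22=7
a = 12: 12+13=2, 12+22=11
a = 15: 15+13=5, 15+22=14
Distinct residues collected: {1, 2, 5, 7, 11, 14, 15, 19, 21}
|A + B| = 9 (out of 23 total residues).

A + B = {1, 2, 5, 7, 11, 14, 15, 19, 21}


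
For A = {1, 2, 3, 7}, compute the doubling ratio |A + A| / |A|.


|A| = 4.
Compute A + A by enumerating all 16 pairs.
A + A = {2, 3, 4, 5, 6, 8, 9, 10, 14}, so |A + A| = 9.
K = |A + A| / |A| = 9/4 (already in lowest terms) ≈ 2.2500.
Reference: AP of size 4 gives K = 7/4 ≈ 1.7500; a fully generic set of size 4 gives K ≈ 2.5000.

|A| = 4, |A + A| = 9, K = 9/4.


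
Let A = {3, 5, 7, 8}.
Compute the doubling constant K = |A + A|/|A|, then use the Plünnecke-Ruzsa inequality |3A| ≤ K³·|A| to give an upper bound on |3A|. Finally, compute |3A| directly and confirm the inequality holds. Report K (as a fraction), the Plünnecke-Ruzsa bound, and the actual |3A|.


|A| = 4.
Step 1: Compute A + A by enumerating all 16 pairs.
A + A = {6, 8, 10, 11, 12, 13, 14, 15, 16}, so |A + A| = 9.
Step 2: Doubling constant K = |A + A|/|A| = 9/4 = 9/4 ≈ 2.2500.
Step 3: Plünnecke-Ruzsa gives |3A| ≤ K³·|A| = (2.2500)³ · 4 ≈ 45.5625.
Step 4: Compute 3A = A + A + A directly by enumerating all triples (a,b,c) ∈ A³; |3A| = 14.
Step 5: Check 14 ≤ 45.5625? Yes ✓.

K = 9/4, Plünnecke-Ruzsa bound K³|A| ≈ 45.5625, |3A| = 14, inequality holds.


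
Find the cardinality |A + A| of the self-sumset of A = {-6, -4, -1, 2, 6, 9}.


A + A = {a + a' : a, a' ∈ A}; |A| = 6.
General bounds: 2|A| - 1 ≤ |A + A| ≤ |A|(|A|+1)/2, i.e. 11 ≤ |A + A| ≤ 21.
Lower bound 2|A|-1 is attained iff A is an arithmetic progression.
Enumerate sums a + a' for a ≤ a' (symmetric, so this suffices):
a = -6: -6+-6=-12, -6+-4=-10, -6+-1=-7, -6+2=-4, -6+6=0, -6+9=3
a = -4: -4+-4=-8, -4+-1=-5, -4+2=-2, -4+6=2, -4+9=5
a = -1: -1+-1=-2, -1+2=1, -1+6=5, -1+9=8
a = 2: 2+2=4, 2+6=8, 2+9=11
a = 6: 6+6=12, 6+9=15
a = 9: 9+9=18
Distinct sums: {-12, -10, -8, -7, -5, -4, -2, 0, 1, 2, 3, 4, 5, 8, 11, 12, 15, 18}
|A + A| = 18

|A + A| = 18


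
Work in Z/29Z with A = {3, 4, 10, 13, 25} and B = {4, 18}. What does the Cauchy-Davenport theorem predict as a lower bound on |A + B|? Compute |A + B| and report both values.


Cauchy-Davenport: |A + B| ≥ min(p, |A| + |B| - 1) for A, B nonempty in Z/pZ.
|A| = 5, |B| = 2, p = 29.
CD lower bound = min(29, 5 + 2 - 1) = min(29, 6) = 6.
Compute A + B mod 29 directly:
a = 3: 3+4=7, 3+18=21
a = 4: 4+4=8, 4+18=22
a = 10: 10+4=14, 10+18=28
a = 13: 13+4=17, 13+18=2
a = 25: 25+4=0, 25+18=14
A + B = {0, 2, 7, 8, 14, 17, 21, 22, 28}, so |A + B| = 9.
Verify: 9 ≥ 6? Yes ✓.

CD lower bound = 6, actual |A + B| = 9.


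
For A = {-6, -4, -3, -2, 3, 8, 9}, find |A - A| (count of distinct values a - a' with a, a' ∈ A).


A - A = {a - a' : a, a' ∈ A}; |A| = 7.
Bounds: 2|A|-1 ≤ |A - A| ≤ |A|² - |A| + 1, i.e. 13 ≤ |A - A| ≤ 43.
Note: 0 ∈ A - A always (from a - a). The set is symmetric: if d ∈ A - A then -d ∈ A - A.
Enumerate nonzero differences d = a - a' with a > a' (then include -d):
Positive differences: {1, 2, 3, 4, 5, 6, 7, 9, 10, 11, 12, 13, 14, 15}
Full difference set: {0} ∪ (positive diffs) ∪ (negative diffs).
|A - A| = 1 + 2·14 = 29 (matches direct enumeration: 29).

|A - A| = 29


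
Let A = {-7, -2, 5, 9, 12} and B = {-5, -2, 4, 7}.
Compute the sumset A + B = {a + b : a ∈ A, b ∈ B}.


A + B = {a + b : a ∈ A, b ∈ B}.
Enumerate all |A|·|B| = 5·4 = 20 pairs (a, b) and collect distinct sums.
a = -7: -7+-5=-12, -7+-2=-9, -7+4=-3, -7+7=0
a = -2: -2+-5=-7, -2+-2=-4, -2+4=2, -2+7=5
a = 5: 5+-5=0, 5+-2=3, 5+4=9, 5+7=12
a = 9: 9+-5=4, 9+-2=7, 9+4=13, 9+7=16
a = 12: 12+-5=7, 12+-2=10, 12+4=16, 12+7=19
Collecting distinct sums: A + B = {-12, -9, -7, -4, -3, 0, 2, 3, 4, 5, 7, 9, 10, 12, 13, 16, 19}
|A + B| = 17

A + B = {-12, -9, -7, -4, -3, 0, 2, 3, 4, 5, 7, 9, 10, 12, 13, 16, 19}


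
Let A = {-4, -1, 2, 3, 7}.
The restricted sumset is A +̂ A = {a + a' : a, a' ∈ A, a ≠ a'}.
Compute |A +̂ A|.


Restricted sumset: A +̂ A = {a + a' : a ∈ A, a' ∈ A, a ≠ a'}.
Equivalently, take A + A and drop any sum 2a that is achievable ONLY as a + a for a ∈ A (i.e. sums representable only with equal summands).
Enumerate pairs (a, a') with a < a' (symmetric, so each unordered pair gives one sum; this covers all a ≠ a'):
  -4 + -1 = -5
  -4 + 2 = -2
  -4 + 3 = -1
  -4 + 7 = 3
  -1 + 2 = 1
  -1 + 3 = 2
  -1 + 7 = 6
  2 + 3 = 5
  2 + 7 = 9
  3 + 7 = 10
Collected distinct sums: {-5, -2, -1, 1, 2, 3, 5, 6, 9, 10}
|A +̂ A| = 10
(Reference bound: |A +̂ A| ≥ 2|A| - 3 for |A| ≥ 2, with |A| = 5 giving ≥ 7.)

|A +̂ A| = 10


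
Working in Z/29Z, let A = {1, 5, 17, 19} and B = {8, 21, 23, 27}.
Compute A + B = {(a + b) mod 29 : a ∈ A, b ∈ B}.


Work in Z/29Z: reduce every sum a + b modulo 29.
Enumerate all 16 pairs:
a = 1: 1+8=9, 1+21=22, 1+23=24, 1+27=28
a = 5: 5+8=13, 5+21=26, 5+23=28, 5+27=3
a = 17: 17+8=25, 17+21=9, 17+23=11, 17+27=15
a = 19: 19+8=27, 19+21=11, 19+23=13, 19+27=17
Distinct residues collected: {3, 9, 11, 13, 15, 17, 22, 24, 25, 26, 27, 28}
|A + B| = 12 (out of 29 total residues).

A + B = {3, 9, 11, 13, 15, 17, 22, 24, 25, 26, 27, 28}


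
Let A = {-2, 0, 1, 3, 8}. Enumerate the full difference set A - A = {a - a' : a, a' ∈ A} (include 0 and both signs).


A - A = {a - a' : a, a' ∈ A}.
Compute a - a' for each ordered pair (a, a'):
a = -2: -2--2=0, -2-0=-2, -2-1=-3, -2-3=-5, -2-8=-10
a = 0: 0--2=2, 0-0=0, 0-1=-1, 0-3=-3, 0-8=-8
a = 1: 1--2=3, 1-0=1, 1-1=0, 1-3=-2, 1-8=-7
a = 3: 3--2=5, 3-0=3, 3-1=2, 3-3=0, 3-8=-5
a = 8: 8--2=10, 8-0=8, 8-1=7, 8-3=5, 8-8=0
Collecting distinct values (and noting 0 appears from a-a):
A - A = {-10, -8, -7, -5, -3, -2, -1, 0, 1, 2, 3, 5, 7, 8, 10}
|A - A| = 15

A - A = {-10, -8, -7, -5, -3, -2, -1, 0, 1, 2, 3, 5, 7, 8, 10}


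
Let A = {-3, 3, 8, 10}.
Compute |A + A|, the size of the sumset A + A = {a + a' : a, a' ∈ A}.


A + A = {a + a' : a, a' ∈ A}; |A| = 4.
General bounds: 2|A| - 1 ≤ |A + A| ≤ |A|(|A|+1)/2, i.e. 7 ≤ |A + A| ≤ 10.
Lower bound 2|A|-1 is attained iff A is an arithmetic progression.
Enumerate sums a + a' for a ≤ a' (symmetric, so this suffices):
a = -3: -3+-3=-6, -3+3=0, -3+8=5, -3+10=7
a = 3: 3+3=6, 3+8=11, 3+10=13
a = 8: 8+8=16, 8+10=18
a = 10: 10+10=20
Distinct sums: {-6, 0, 5, 6, 7, 11, 13, 16, 18, 20}
|A + A| = 10

|A + A| = 10


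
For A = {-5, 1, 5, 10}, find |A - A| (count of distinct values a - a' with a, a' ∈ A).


A - A = {a - a' : a, a' ∈ A}; |A| = 4.
Bounds: 2|A|-1 ≤ |A - A| ≤ |A|² - |A| + 1, i.e. 7 ≤ |A - A| ≤ 13.
Note: 0 ∈ A - A always (from a - a). The set is symmetric: if d ∈ A - A then -d ∈ A - A.
Enumerate nonzero differences d = a - a' with a > a' (then include -d):
Positive differences: {4, 5, 6, 9, 10, 15}
Full difference set: {0} ∪ (positive diffs) ∪ (negative diffs).
|A - A| = 1 + 2·6 = 13 (matches direct enumeration: 13).

|A - A| = 13


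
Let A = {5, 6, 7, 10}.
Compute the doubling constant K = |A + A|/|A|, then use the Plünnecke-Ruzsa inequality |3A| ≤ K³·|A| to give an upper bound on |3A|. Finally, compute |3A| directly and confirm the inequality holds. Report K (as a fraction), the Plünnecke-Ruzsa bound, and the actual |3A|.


|A| = 4.
Step 1: Compute A + A by enumerating all 16 pairs.
A + A = {10, 11, 12, 13, 14, 15, 16, 17, 20}, so |A + A| = 9.
Step 2: Doubling constant K = |A + A|/|A| = 9/4 = 9/4 ≈ 2.2500.
Step 3: Plünnecke-Ruzsa gives |3A| ≤ K³·|A| = (2.2500)³ · 4 ≈ 45.5625.
Step 4: Compute 3A = A + A + A directly by enumerating all triples (a,b,c) ∈ A³; |3A| = 14.
Step 5: Check 14 ≤ 45.5625? Yes ✓.

K = 9/4, Plünnecke-Ruzsa bound K³|A| ≈ 45.5625, |3A| = 14, inequality holds.


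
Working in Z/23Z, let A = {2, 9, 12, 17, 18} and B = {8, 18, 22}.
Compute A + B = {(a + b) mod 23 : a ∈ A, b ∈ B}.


Work in Z/23Z: reduce every sum a + b modulo 23.
Enumerate all 15 pairs:
a = 2: 2+8=10, 2+18=20, 2+22=1
a = 9: 9+8=17, 9+18=4, 9+22=8
a = 12: 12+8=20, 12+18=7, 12+22=11
a = 17: 17+8=2, 17+18=12, 17+22=16
a = 18: 18+8=3, 18+18=13, 18+22=17
Distinct residues collected: {1, 2, 3, 4, 7, 8, 10, 11, 12, 13, 16, 17, 20}
|A + B| = 13 (out of 23 total residues).

A + B = {1, 2, 3, 4, 7, 8, 10, 11, 12, 13, 16, 17, 20}


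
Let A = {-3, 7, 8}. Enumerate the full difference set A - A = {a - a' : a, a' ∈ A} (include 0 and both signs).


A - A = {a - a' : a, a' ∈ A}.
Compute a - a' for each ordered pair (a, a'):
a = -3: -3--3=0, -3-7=-10, -3-8=-11
a = 7: 7--3=10, 7-7=0, 7-8=-1
a = 8: 8--3=11, 8-7=1, 8-8=0
Collecting distinct values (and noting 0 appears from a-a):
A - A = {-11, -10, -1, 0, 1, 10, 11}
|A - A| = 7

A - A = {-11, -10, -1, 0, 1, 10, 11}


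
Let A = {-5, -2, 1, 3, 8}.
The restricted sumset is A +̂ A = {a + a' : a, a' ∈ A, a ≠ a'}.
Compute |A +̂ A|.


Restricted sumset: A +̂ A = {a + a' : a ∈ A, a' ∈ A, a ≠ a'}.
Equivalently, take A + A and drop any sum 2a that is achievable ONLY as a + a for a ∈ A (i.e. sums representable only with equal summands).
Enumerate pairs (a, a') with a < a' (symmetric, so each unordered pair gives one sum; this covers all a ≠ a'):
  -5 + -2 = -7
  -5 + 1 = -4
  -5 + 3 = -2
  -5 + 8 = 3
  -2 + 1 = -1
  -2 + 3 = 1
  -2 + 8 = 6
  1 + 3 = 4
  1 + 8 = 9
  3 + 8 = 11
Collected distinct sums: {-7, -4, -2, -1, 1, 3, 4, 6, 9, 11}
|A +̂ A| = 10
(Reference bound: |A +̂ A| ≥ 2|A| - 3 for |A| ≥ 2, with |A| = 5 giving ≥ 7.)

|A +̂ A| = 10


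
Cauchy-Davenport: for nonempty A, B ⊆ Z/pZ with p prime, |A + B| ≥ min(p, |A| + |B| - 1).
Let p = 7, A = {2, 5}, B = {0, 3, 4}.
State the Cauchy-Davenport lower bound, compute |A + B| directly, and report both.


Cauchy-Davenport: |A + B| ≥ min(p, |A| + |B| - 1) for A, B nonempty in Z/pZ.
|A| = 2, |B| = 3, p = 7.
CD lower bound = min(7, 2 + 3 - 1) = min(7, 4) = 4.
Compute A + B mod 7 directly:
a = 2: 2+0=2, 2+3=5, 2+4=6
a = 5: 5+0=5, 5+3=1, 5+4=2
A + B = {1, 2, 5, 6}, so |A + B| = 4.
Verify: 4 ≥ 4? Yes ✓.

CD lower bound = 4, actual |A + B| = 4.


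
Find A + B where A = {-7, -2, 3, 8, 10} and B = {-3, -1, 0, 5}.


A + B = {a + b : a ∈ A, b ∈ B}.
Enumerate all |A|·|B| = 5·4 = 20 pairs (a, b) and collect distinct sums.
a = -7: -7+-3=-10, -7+-1=-8, -7+0=-7, -7+5=-2
a = -2: -2+-3=-5, -2+-1=-3, -2+0=-2, -2+5=3
a = 3: 3+-3=0, 3+-1=2, 3+0=3, 3+5=8
a = 8: 8+-3=5, 8+-1=7, 8+0=8, 8+5=13
a = 10: 10+-3=7, 10+-1=9, 10+0=10, 10+5=15
Collecting distinct sums: A + B = {-10, -8, -7, -5, -3, -2, 0, 2, 3, 5, 7, 8, 9, 10, 13, 15}
|A + B| = 16

A + B = {-10, -8, -7, -5, -3, -2, 0, 2, 3, 5, 7, 8, 9, 10, 13, 15}


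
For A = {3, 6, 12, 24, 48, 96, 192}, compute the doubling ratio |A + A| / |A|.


|A| = 7.
Compute A + A by enumerating all 49 pairs.
A + A = {6, 9, 12, 15, 18, 24, 27, 30, 36, 48, 51, 54, 60, 72, 96, 99, 102, 108, 120, 144, 192, 195, 198, 204, 216, 240, 288, 384}, so |A + A| = 28.
K = |A + A| / |A| = 28/7 = 4/1 ≈ 4.0000.
Reference: AP of size 7 gives K = 13/7 ≈ 1.8571; a fully generic set of size 7 gives K ≈ 4.0000.

|A| = 7, |A + A| = 28, K = 28/7 = 4/1.


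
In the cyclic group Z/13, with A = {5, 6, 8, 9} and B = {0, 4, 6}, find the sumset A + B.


Work in Z/13Z: reduce every sum a + b modulo 13.
Enumerate all 12 pairs:
a = 5: 5+0=5, 5+4=9, 5+6=11
a = 6: 6+0=6, 6+4=10, 6+6=12
a = 8: 8+0=8, 8+4=12, 8+6=1
a = 9: 9+0=9, 9+4=0, 9+6=2
Distinct residues collected: {0, 1, 2, 5, 6, 8, 9, 10, 11, 12}
|A + B| = 10 (out of 13 total residues).

A + B = {0, 1, 2, 5, 6, 8, 9, 10, 11, 12}


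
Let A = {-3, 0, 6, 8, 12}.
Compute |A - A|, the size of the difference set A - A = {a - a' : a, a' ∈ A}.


A - A = {a - a' : a, a' ∈ A}; |A| = 5.
Bounds: 2|A|-1 ≤ |A - A| ≤ |A|² - |A| + 1, i.e. 9 ≤ |A - A| ≤ 21.
Note: 0 ∈ A - A always (from a - a). The set is symmetric: if d ∈ A - A then -d ∈ A - A.
Enumerate nonzero differences d = a - a' with a > a' (then include -d):
Positive differences: {2, 3, 4, 6, 8, 9, 11, 12, 15}
Full difference set: {0} ∪ (positive diffs) ∪ (negative diffs).
|A - A| = 1 + 2·9 = 19 (matches direct enumeration: 19).

|A - A| = 19


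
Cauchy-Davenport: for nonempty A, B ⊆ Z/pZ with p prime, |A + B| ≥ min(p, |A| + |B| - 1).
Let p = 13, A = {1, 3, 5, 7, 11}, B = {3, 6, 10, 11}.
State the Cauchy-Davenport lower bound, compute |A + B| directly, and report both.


Cauchy-Davenport: |A + B| ≥ min(p, |A| + |B| - 1) for A, B nonempty in Z/pZ.
|A| = 5, |B| = 4, p = 13.
CD lower bound = min(13, 5 + 4 - 1) = min(13, 8) = 8.
Compute A + B mod 13 directly:
a = 1: 1+3=4, 1+6=7, 1+10=11, 1+11=12
a = 3: 3+3=6, 3+6=9, 3+10=0, 3+11=1
a = 5: 5+3=8, 5+6=11, 5+10=2, 5+11=3
a = 7: 7+3=10, 7+6=0, 7+10=4, 7+11=5
a = 11: 11+3=1, 11+6=4, 11+10=8, 11+11=9
A + B = {0, 1, 2, 3, 4, 5, 6, 7, 8, 9, 10, 11, 12}, so |A + B| = 13.
Verify: 13 ≥ 8? Yes ✓.

CD lower bound = 8, actual |A + B| = 13.


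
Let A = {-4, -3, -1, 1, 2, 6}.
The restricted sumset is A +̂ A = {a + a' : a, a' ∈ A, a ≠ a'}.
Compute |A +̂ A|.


Restricted sumset: A +̂ A = {a + a' : a ∈ A, a' ∈ A, a ≠ a'}.
Equivalently, take A + A and drop any sum 2a that is achievable ONLY as a + a for a ∈ A (i.e. sums representable only with equal summands).
Enumerate pairs (a, a') with a < a' (symmetric, so each unordered pair gives one sum; this covers all a ≠ a'):
  -4 + -3 = -7
  -4 + -1 = -5
  -4 + 1 = -3
  -4 + 2 = -2
  -4 + 6 = 2
  -3 + -1 = -4
  -3 + 1 = -2
  -3 + 2 = -1
  -3 + 6 = 3
  -1 + 1 = 0
  -1 + 2 = 1
  -1 + 6 = 5
  1 + 2 = 3
  1 + 6 = 7
  2 + 6 = 8
Collected distinct sums: {-7, -5, -4, -3, -2, -1, 0, 1, 2, 3, 5, 7, 8}
|A +̂ A| = 13
(Reference bound: |A +̂ A| ≥ 2|A| - 3 for |A| ≥ 2, with |A| = 6 giving ≥ 9.)

|A +̂ A| = 13


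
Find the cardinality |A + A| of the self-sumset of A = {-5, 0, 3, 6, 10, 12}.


A + A = {a + a' : a, a' ∈ A}; |A| = 6.
General bounds: 2|A| - 1 ≤ |A + A| ≤ |A|(|A|+1)/2, i.e. 11 ≤ |A + A| ≤ 21.
Lower bound 2|A|-1 is attained iff A is an arithmetic progression.
Enumerate sums a + a' for a ≤ a' (symmetric, so this suffices):
a = -5: -5+-5=-10, -5+0=-5, -5+3=-2, -5+6=1, -5+10=5, -5+12=7
a = 0: 0+0=0, 0+3=3, 0+6=6, 0+10=10, 0+12=12
a = 3: 3+3=6, 3+6=9, 3+10=13, 3+12=15
a = 6: 6+6=12, 6+10=16, 6+12=18
a = 10: 10+10=20, 10+12=22
a = 12: 12+12=24
Distinct sums: {-10, -5, -2, 0, 1, 3, 5, 6, 7, 9, 10, 12, 13, 15, 16, 18, 20, 22, 24}
|A + A| = 19

|A + A| = 19


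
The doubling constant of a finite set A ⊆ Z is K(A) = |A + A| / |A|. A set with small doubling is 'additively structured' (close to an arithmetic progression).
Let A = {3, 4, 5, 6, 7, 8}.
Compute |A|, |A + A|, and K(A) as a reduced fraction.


|A| = 6.
Compute A + A by enumerating all 36 pairs.
A + A = {6, 7, 8, 9, 10, 11, 12, 13, 14, 15, 16}, so |A + A| = 11.
K = |A + A| / |A| = 11/6 (already in lowest terms) ≈ 1.8333.
Reference: AP of size 6 gives K = 11/6 ≈ 1.8333; a fully generic set of size 6 gives K ≈ 3.5000.

|A| = 6, |A + A| = 11, K = 11/6.


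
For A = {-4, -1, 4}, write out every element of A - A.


A - A = {a - a' : a, a' ∈ A}.
Compute a - a' for each ordered pair (a, a'):
a = -4: -4--4=0, -4--1=-3, -4-4=-8
a = -1: -1--4=3, -1--1=0, -1-4=-5
a = 4: 4--4=8, 4--1=5, 4-4=0
Collecting distinct values (and noting 0 appears from a-a):
A - A = {-8, -5, -3, 0, 3, 5, 8}
|A - A| = 7

A - A = {-8, -5, -3, 0, 3, 5, 8}


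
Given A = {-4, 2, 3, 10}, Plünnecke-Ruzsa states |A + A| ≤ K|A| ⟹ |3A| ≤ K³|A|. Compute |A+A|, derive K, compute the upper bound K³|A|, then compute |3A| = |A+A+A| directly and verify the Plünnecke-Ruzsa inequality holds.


|A| = 4.
Step 1: Compute A + A by enumerating all 16 pairs.
A + A = {-8, -2, -1, 4, 5, 6, 12, 13, 20}, so |A + A| = 9.
Step 2: Doubling constant K = |A + A|/|A| = 9/4 = 9/4 ≈ 2.2500.
Step 3: Plünnecke-Ruzsa gives |3A| ≤ K³·|A| = (2.2500)³ · 4 ≈ 45.5625.
Step 4: Compute 3A = A + A + A directly by enumerating all triples (a,b,c) ∈ A³; |3A| = 16.
Step 5: Check 16 ≤ 45.5625? Yes ✓.

K = 9/4, Plünnecke-Ruzsa bound K³|A| ≈ 45.5625, |3A| = 16, inequality holds.


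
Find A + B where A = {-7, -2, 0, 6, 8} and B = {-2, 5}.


A + B = {a + b : a ∈ A, b ∈ B}.
Enumerate all |A|·|B| = 5·2 = 10 pairs (a, b) and collect distinct sums.
a = -7: -7+-2=-9, -7+5=-2
a = -2: -2+-2=-4, -2+5=3
a = 0: 0+-2=-2, 0+5=5
a = 6: 6+-2=4, 6+5=11
a = 8: 8+-2=6, 8+5=13
Collecting distinct sums: A + B = {-9, -4, -2, 3, 4, 5, 6, 11, 13}
|A + B| = 9

A + B = {-9, -4, -2, 3, 4, 5, 6, 11, 13}


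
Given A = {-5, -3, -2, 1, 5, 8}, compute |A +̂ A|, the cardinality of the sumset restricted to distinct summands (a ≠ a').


Restricted sumset: A +̂ A = {a + a' : a ∈ A, a' ∈ A, a ≠ a'}.
Equivalently, take A + A and drop any sum 2a that is achievable ONLY as a + a for a ∈ A (i.e. sums representable only with equal summands).
Enumerate pairs (a, a') with a < a' (symmetric, so each unordered pair gives one sum; this covers all a ≠ a'):
  -5 + -3 = -8
  -5 + -2 = -7
  -5 + 1 = -4
  -5 + 5 = 0
  -5 + 8 = 3
  -3 + -2 = -5
  -3 + 1 = -2
  -3 + 5 = 2
  -3 + 8 = 5
  -2 + 1 = -1
  -2 + 5 = 3
  -2 + 8 = 6
  1 + 5 = 6
  1 + 8 = 9
  5 + 8 = 13
Collected distinct sums: {-8, -7, -5, -4, -2, -1, 0, 2, 3, 5, 6, 9, 13}
|A +̂ A| = 13
(Reference bound: |A +̂ A| ≥ 2|A| - 3 for |A| ≥ 2, with |A| = 6 giving ≥ 9.)

|A +̂ A| = 13


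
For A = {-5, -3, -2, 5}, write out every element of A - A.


A - A = {a - a' : a, a' ∈ A}.
Compute a - a' for each ordered pair (a, a'):
a = -5: -5--5=0, -5--3=-2, -5--2=-3, -5-5=-10
a = -3: -3--5=2, -3--3=0, -3--2=-1, -3-5=-8
a = -2: -2--5=3, -2--3=1, -2--2=0, -2-5=-7
a = 5: 5--5=10, 5--3=8, 5--2=7, 5-5=0
Collecting distinct values (and noting 0 appears from a-a):
A - A = {-10, -8, -7, -3, -2, -1, 0, 1, 2, 3, 7, 8, 10}
|A - A| = 13

A - A = {-10, -8, -7, -3, -2, -1, 0, 1, 2, 3, 7, 8, 10}


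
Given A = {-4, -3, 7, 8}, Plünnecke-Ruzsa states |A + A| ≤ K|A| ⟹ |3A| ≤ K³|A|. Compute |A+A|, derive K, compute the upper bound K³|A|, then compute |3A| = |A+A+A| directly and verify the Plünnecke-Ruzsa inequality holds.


|A| = 4.
Step 1: Compute A + A by enumerating all 16 pairs.
A + A = {-8, -7, -6, 3, 4, 5, 14, 15, 16}, so |A + A| = 9.
Step 2: Doubling constant K = |A + A|/|A| = 9/4 = 9/4 ≈ 2.2500.
Step 3: Plünnecke-Ruzsa gives |3A| ≤ K³·|A| = (2.2500)³ · 4 ≈ 45.5625.
Step 4: Compute 3A = A + A + A directly by enumerating all triples (a,b,c) ∈ A³; |3A| = 16.
Step 5: Check 16 ≤ 45.5625? Yes ✓.

K = 9/4, Plünnecke-Ruzsa bound K³|A| ≈ 45.5625, |3A| = 16, inequality holds.


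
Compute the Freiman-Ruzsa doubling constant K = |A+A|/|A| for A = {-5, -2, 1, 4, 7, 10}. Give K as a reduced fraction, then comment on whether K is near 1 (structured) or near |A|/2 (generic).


|A| = 6.
Compute A + A by enumerating all 36 pairs.
A + A = {-10, -7, -4, -1, 2, 5, 8, 11, 14, 17, 20}, so |A + A| = 11.
K = |A + A| / |A| = 11/6 (already in lowest terms) ≈ 1.8333.
Reference: AP of size 6 gives K = 11/6 ≈ 1.8333; a fully generic set of size 6 gives K ≈ 3.5000.

|A| = 6, |A + A| = 11, K = 11/6.


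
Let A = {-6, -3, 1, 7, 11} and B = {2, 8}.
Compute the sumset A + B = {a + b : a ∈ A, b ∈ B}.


A + B = {a + b : a ∈ A, b ∈ B}.
Enumerate all |A|·|B| = 5·2 = 10 pairs (a, b) and collect distinct sums.
a = -6: -6+2=-4, -6+8=2
a = -3: -3+2=-1, -3+8=5
a = 1: 1+2=3, 1+8=9
a = 7: 7+2=9, 7+8=15
a = 11: 11+2=13, 11+8=19
Collecting distinct sums: A + B = {-4, -1, 2, 3, 5, 9, 13, 15, 19}
|A + B| = 9

A + B = {-4, -1, 2, 3, 5, 9, 13, 15, 19}


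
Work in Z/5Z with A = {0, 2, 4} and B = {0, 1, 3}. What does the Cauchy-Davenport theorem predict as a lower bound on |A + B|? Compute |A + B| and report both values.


Cauchy-Davenport: |A + B| ≥ min(p, |A| + |B| - 1) for A, B nonempty in Z/pZ.
|A| = 3, |B| = 3, p = 5.
CD lower bound = min(5, 3 + 3 - 1) = min(5, 5) = 5.
Compute A + B mod 5 directly:
a = 0: 0+0=0, 0+1=1, 0+3=3
a = 2: 2+0=2, 2+1=3, 2+3=0
a = 4: 4+0=4, 4+1=0, 4+3=2
A + B = {0, 1, 2, 3, 4}, so |A + B| = 5.
Verify: 5 ≥ 5? Yes ✓.

CD lower bound = 5, actual |A + B| = 5.


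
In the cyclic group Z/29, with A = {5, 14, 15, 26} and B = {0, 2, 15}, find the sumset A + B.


Work in Z/29Z: reduce every sum a + b modulo 29.
Enumerate all 12 pairs:
a = 5: 5+0=5, 5+2=7, 5+15=20
a = 14: 14+0=14, 14+2=16, 14+15=0
a = 15: 15+0=15, 15+2=17, 15+15=1
a = 26: 26+0=26, 26+2=28, 26+15=12
Distinct residues collected: {0, 1, 5, 7, 12, 14, 15, 16, 17, 20, 26, 28}
|A + B| = 12 (out of 29 total residues).

A + B = {0, 1, 5, 7, 12, 14, 15, 16, 17, 20, 26, 28}


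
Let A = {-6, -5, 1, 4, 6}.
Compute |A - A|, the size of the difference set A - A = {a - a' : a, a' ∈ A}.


A - A = {a - a' : a, a' ∈ A}; |A| = 5.
Bounds: 2|A|-1 ≤ |A - A| ≤ |A|² - |A| + 1, i.e. 9 ≤ |A - A| ≤ 21.
Note: 0 ∈ A - A always (from a - a). The set is symmetric: if d ∈ A - A then -d ∈ A - A.
Enumerate nonzero differences d = a - a' with a > a' (then include -d):
Positive differences: {1, 2, 3, 5, 6, 7, 9, 10, 11, 12}
Full difference set: {0} ∪ (positive diffs) ∪ (negative diffs).
|A - A| = 1 + 2·10 = 21 (matches direct enumeration: 21).

|A - A| = 21


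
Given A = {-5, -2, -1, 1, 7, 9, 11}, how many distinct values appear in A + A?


A + A = {a + a' : a, a' ∈ A}; |A| = 7.
General bounds: 2|A| - 1 ≤ |A + A| ≤ |A|(|A|+1)/2, i.e. 13 ≤ |A + A| ≤ 28.
Lower bound 2|A|-1 is attained iff A is an arithmetic progression.
Enumerate sums a + a' for a ≤ a' (symmetric, so this suffices):
a = -5: -5+-5=-10, -5+-2=-7, -5+-1=-6, -5+1=-4, -5+7=2, -5+9=4, -5+11=6
a = -2: -2+-2=-4, -2+-1=-3, -2+1=-1, -2+7=5, -2+9=7, -2+11=9
a = -1: -1+-1=-2, -1+1=0, -1+7=6, -1+9=8, -1+11=10
a = 1: 1+1=2, 1+7=8, 1+9=10, 1+11=12
a = 7: 7+7=14, 7+9=16, 7+11=18
a = 9: 9+9=18, 9+11=20
a = 11: 11+11=22
Distinct sums: {-10, -7, -6, -4, -3, -2, -1, 0, 2, 4, 5, 6, 7, 8, 9, 10, 12, 14, 16, 18, 20, 22}
|A + A| = 22

|A + A| = 22


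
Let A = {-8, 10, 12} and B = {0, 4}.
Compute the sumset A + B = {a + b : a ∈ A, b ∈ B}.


A + B = {a + b : a ∈ A, b ∈ B}.
Enumerate all |A|·|B| = 3·2 = 6 pairs (a, b) and collect distinct sums.
a = -8: -8+0=-8, -8+4=-4
a = 10: 10+0=10, 10+4=14
a = 12: 12+0=12, 12+4=16
Collecting distinct sums: A + B = {-8, -4, 10, 12, 14, 16}
|A + B| = 6

A + B = {-8, -4, 10, 12, 14, 16}
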